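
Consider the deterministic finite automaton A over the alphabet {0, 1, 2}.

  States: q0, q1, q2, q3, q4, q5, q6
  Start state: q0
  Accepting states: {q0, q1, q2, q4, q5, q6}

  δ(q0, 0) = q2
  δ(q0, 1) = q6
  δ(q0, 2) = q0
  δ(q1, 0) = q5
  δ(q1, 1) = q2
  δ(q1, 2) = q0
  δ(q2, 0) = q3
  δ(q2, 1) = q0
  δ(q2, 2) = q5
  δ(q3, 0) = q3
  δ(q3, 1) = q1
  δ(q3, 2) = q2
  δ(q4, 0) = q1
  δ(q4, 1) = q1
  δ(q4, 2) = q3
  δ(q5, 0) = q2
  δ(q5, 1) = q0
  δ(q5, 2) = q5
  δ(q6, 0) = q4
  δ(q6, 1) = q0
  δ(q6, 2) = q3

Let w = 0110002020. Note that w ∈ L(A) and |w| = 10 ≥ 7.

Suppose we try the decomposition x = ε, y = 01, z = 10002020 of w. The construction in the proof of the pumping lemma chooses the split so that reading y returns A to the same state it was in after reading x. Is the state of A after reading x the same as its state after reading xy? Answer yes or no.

Run of A on the first 2 characters of w = 0 1:
  step 0: q0  (start)
  step 1: q2  (read 0: q0→q2)
  step 2: q0  (read 1: q2→q0)

After x (step 0): q0. After xy (step 2): q0.
They match, so y = 01 drives A around a cycle from q0 back to itself; pumping y any number of times keeps A in q0 before reading z, and xyⁱz ∈ L(A) for every i ≥ 0.

yes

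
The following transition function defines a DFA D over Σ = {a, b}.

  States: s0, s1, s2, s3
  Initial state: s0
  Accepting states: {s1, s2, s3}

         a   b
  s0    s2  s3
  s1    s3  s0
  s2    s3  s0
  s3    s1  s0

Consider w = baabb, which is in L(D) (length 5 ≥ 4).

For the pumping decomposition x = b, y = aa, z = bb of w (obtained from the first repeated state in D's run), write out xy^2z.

baaaabb

xy^2z = b·aa·aa·bb = baaaabb.
Reading y = aa takes D from s3 back to s3, so after x·y·y the machine is still in s3, and z then leads to the accepting state s3. Hence baaaabb ∈ L(D).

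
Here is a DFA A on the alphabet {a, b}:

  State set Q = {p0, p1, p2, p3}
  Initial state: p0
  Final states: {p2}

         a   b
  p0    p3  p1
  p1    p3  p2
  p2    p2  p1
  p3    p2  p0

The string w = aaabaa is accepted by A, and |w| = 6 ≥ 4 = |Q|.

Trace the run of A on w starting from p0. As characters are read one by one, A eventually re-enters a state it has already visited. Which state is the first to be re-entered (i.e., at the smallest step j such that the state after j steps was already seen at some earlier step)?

p2

Run of A on w = a a a b a a:
  step 0: p0  (start)
  step 1: p3  (read a: p0→p3)
  step 2: p2  (read a: p3→p2)
  step 3: p2  (read a: p2→p2)   ← first repeat (p2 seen earlier)
  step 4: p1  (read b: p2→p1)
  step 5: p3  (read a: p1→p3)
  step 6: p2  (read a: p3→p2)

The earliest repeat is at step j = 3: A is in p2, which it already visited at step i = 2.
With |Q| = 4, pigeonhole forces a state repeat no later than step 4; the substring read between the first and second visits to that state can be pumped.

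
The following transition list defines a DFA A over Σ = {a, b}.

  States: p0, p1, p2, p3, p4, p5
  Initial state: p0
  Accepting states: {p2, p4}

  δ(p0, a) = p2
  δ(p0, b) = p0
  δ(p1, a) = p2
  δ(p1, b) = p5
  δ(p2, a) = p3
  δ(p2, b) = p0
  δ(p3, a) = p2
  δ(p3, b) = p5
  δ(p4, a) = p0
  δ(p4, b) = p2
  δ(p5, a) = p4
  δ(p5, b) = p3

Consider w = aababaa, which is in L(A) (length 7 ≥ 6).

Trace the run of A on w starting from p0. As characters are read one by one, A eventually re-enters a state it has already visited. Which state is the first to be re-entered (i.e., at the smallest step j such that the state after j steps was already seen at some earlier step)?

p2

State sequence: p0 -a-> p2 -a-> p3 -b-> p5 -a-> p4 -b-> p2 -a-> p3 -a-> p2
First repeat at step 5: p2 was already visited.

The earliest repeat is at step j = 5: A is in p2, which it already visited at step i = 1.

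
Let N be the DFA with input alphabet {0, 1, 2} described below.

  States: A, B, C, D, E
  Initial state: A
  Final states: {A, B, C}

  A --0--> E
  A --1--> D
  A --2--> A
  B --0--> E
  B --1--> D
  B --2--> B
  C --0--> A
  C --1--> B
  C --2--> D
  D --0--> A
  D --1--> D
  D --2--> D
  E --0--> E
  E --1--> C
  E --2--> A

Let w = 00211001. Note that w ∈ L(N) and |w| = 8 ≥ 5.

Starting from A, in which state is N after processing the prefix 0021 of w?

Run of N on the first 4 characters of w = 0 0 2 1:
  step 0: A  (start)
  step 1: E  (read 0: A→E)
  step 2: E  (read 0: E→E)
  step 3: A  (read 2: E→A)
  step 4: D  (read 1: A→D)

After reading 4 characters, N is in state D.
(This kind of state-tracing is the core of the pumping-lemma construction: with 5 states, pigeonhole forces a repeat within the first 5 steps.)

D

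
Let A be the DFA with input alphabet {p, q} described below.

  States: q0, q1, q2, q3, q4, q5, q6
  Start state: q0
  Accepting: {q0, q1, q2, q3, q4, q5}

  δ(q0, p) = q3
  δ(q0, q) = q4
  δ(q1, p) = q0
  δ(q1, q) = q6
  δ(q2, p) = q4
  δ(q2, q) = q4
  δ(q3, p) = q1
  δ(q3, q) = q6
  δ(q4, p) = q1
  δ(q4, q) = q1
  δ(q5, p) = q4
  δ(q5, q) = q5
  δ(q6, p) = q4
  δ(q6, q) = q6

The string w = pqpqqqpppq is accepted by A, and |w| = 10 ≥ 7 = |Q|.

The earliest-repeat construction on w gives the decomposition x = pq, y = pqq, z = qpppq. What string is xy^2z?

xy^2z = pq·pqq·pqq·qpppq = pqpqqpqqqpppq.
Reading y = pqq takes A from q6 back to q6, so after x·y·y the machine is still in q6, and z then leads to the accepting state q4. Hence pqpqqpqqqpppq ∈ L(A).

pqpqqpqqqpppq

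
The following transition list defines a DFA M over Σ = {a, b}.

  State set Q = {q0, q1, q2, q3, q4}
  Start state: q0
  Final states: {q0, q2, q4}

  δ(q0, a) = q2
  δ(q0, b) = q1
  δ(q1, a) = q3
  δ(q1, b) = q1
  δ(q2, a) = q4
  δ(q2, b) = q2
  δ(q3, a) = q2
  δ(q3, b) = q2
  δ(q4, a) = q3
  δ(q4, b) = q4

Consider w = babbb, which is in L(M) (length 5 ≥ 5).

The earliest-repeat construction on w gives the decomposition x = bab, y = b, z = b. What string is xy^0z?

babb

xy⁰z = xz = bab·b = babb.
Reading y = b takes M from q2 back to q2, so after x the machine is still in q2, and z then leads to the accepting state q2. Hence babb ∈ L(M).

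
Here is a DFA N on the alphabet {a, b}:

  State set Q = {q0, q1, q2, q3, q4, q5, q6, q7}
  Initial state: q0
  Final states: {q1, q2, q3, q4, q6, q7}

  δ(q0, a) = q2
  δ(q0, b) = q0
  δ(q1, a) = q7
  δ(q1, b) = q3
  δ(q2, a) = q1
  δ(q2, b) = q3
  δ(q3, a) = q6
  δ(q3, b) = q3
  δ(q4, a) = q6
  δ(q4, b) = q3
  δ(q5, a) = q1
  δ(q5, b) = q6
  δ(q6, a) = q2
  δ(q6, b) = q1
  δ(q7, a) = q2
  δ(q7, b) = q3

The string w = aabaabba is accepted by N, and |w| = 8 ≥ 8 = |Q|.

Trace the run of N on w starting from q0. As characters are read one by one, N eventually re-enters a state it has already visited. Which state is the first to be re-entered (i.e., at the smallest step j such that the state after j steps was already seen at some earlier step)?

Run of N on w = a a b a a b b a:
  step 0: q0  (start)
  step 1: q2  (read a: q0→q2)
  step 2: q1  (read a: q2→q1)
  step 3: q3  (read b: q1→q3)
  step 4: q6  (read a: q3→q6)
  step 5: q2  (read a: q6→q2)   ← first repeat (q2 seen earlier)
  step 6: q3  (read b: q2→q3)
  step 7: q3  (read b: q3→q3)
  step 8: q6  (read a: q3→q6)

The earliest repeat is at step j = 5: N is in q2, which it already visited at step i = 1.

q2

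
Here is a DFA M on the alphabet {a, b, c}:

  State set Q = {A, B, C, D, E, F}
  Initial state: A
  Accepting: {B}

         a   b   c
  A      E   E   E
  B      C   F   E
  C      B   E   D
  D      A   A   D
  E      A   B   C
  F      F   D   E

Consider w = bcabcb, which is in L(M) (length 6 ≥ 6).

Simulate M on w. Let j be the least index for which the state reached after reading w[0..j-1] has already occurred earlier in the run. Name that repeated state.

E

Run of M on w = b c a b c b:
  step 0: A  (start)
  step 1: E  (read b: A→E)
  step 2: C  (read c: E→C)
  step 3: B  (read a: C→B)
  step 4: F  (read b: B→F)
  step 5: E  (read c: F→E)   ← first repeat (E seen earlier)
  step 6: B  (read b: E→B)

The earliest repeat is at step j = 5: M is in E, which it already visited at step i = 1.
The DFA has 6 states, so the proof of the pumping lemma guarantees a repeated state among the first 6+1 visited; the segment between the two visits is the pumpable y.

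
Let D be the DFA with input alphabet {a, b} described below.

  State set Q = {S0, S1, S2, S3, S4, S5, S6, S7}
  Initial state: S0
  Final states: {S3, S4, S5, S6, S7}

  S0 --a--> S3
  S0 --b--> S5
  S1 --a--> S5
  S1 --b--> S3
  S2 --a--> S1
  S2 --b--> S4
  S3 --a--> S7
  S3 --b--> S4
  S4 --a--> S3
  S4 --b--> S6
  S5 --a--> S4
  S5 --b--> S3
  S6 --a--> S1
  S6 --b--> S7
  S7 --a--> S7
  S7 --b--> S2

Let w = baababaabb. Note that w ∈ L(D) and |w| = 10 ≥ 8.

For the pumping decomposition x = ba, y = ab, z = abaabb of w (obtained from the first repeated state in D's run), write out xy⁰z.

baabaabb

xy⁰z = xz = ba·abaabb = baabaabb.
Reading y = ab takes D from S4 back to S4, so after x the machine is still in S4, and z then leads to the accepting state S4. Hence baabaabb ∈ L(D).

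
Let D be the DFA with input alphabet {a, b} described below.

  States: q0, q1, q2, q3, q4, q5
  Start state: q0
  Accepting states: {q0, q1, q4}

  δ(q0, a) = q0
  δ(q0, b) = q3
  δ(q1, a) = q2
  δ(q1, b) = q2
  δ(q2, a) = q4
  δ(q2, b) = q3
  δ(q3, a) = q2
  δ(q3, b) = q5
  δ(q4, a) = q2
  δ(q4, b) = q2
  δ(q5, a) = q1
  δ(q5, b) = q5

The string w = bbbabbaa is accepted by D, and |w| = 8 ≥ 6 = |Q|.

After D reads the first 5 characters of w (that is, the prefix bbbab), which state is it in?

State sequence: q0 -b-> q3 -b-> q5 -b-> q5 -a-> q1 -b-> q2

After reading 5 characters, D is in state q2.

q2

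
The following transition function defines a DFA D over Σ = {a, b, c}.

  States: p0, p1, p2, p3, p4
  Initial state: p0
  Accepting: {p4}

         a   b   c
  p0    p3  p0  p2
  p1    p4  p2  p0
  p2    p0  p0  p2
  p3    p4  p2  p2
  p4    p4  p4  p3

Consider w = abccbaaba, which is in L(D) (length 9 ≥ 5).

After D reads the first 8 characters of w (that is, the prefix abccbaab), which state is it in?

p4

State sequence: p0 -a-> p3 -b-> p2 -c-> p2 -c-> p2 -b-> p0 -a-> p3 -a-> p4 -b-> p4

After reading 8 characters, D is in state p4.
(This kind of state-tracing is the core of the pumping-lemma construction: with 5 states, pigeonhole forces a repeat within the first 5 steps.)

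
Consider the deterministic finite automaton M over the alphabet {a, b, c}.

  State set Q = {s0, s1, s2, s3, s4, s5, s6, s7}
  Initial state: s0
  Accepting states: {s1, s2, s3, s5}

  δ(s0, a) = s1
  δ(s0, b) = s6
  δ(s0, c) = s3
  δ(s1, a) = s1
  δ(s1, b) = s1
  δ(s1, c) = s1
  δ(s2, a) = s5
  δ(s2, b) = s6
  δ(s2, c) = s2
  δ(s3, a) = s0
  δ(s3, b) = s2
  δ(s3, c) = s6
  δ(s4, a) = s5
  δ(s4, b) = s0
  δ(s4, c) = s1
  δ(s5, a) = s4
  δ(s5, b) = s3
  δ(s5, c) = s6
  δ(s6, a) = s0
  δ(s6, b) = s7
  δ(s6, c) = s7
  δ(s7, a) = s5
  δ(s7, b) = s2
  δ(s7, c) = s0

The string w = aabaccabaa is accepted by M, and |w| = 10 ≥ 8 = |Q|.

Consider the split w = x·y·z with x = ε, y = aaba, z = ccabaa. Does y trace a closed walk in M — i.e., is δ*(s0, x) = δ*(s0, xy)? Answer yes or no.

Run of M on the first 4 characters of w = a a b a:
  step 0: s0  (start)
  step 1: s1  (read a: s0→s1)
  step 2: s1  (read a: s1→s1)
  step 3: s1  (read b: s1→s1)
  step 4: s1  (read a: s1→s1)

After x (step 0): s0. After xy (step 4): s1.
They differ (s0 ≠ s1), so y is not a cycle from the state after x; this split is not the one the pumping-lemma construction produces, and pumping y need not keep the string in L(M).

no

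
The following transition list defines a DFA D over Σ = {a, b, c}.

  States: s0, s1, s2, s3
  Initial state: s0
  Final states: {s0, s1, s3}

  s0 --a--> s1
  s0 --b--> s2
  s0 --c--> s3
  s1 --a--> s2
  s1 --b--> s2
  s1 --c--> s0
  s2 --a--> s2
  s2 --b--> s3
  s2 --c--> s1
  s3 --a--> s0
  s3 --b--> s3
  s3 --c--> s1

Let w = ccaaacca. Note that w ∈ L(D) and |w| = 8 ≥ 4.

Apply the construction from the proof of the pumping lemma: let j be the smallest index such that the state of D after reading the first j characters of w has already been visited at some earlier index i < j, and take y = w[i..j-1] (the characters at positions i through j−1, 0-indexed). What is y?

a

Run of D on w = c c a a a c c a:
  step 0: s0  (start)
  step 1: s3  (read c: s0→s3)
  step 2: s1  (read c: s3→s1)
  step 3: s2  (read a: s1→s2)
  step 4: s2  (read a: s2→s2)   ← first repeat (s2 seen earlier)
  step 5: s2  (read a: s2→s2)
  step 6: s1  (read c: s2→s1)
  step 7: s0  (read c: s1→s0)
  step 8: s1  (read a: s0→s1)

So i = 3, j = 4, giving x = w[0:3] = cca, y = w[3:4] = a, z = w[4:8] = acca.
Check: |xy| = 4 ≤ 4 and |y| = 1 ≥ 1. Reading y takes D from s2 back to s2, so every xyⁱz is accepted.
Since D has 4 states, any run of length ≥ 4 visits 4+1 states, so by pigeonhole some state repeats within the first 4 steps — that repeat gives the pumpable loop.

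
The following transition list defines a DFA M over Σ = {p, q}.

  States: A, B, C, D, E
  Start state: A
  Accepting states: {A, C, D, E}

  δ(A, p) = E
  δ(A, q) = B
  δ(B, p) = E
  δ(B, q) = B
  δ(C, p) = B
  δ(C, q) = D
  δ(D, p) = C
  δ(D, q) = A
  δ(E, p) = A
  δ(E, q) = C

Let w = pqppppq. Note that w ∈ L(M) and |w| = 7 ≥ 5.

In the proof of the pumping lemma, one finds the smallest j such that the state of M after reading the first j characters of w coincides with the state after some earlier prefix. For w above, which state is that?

E

Run of M on w = p q p p p p q:
  step 0: A  (start)
  step 1: E  (read p: A→E)
  step 2: C  (read q: E→C)
  step 3: B  (read p: C→B)
  step 4: E  (read p: B→E)   ← first repeat (E seen earlier)
  step 5: A  (read p: E→A)
  step 6: E  (read p: A→E)
  step 7: C  (read q: E→C)

The earliest repeat is at step j = 4: M is in E, which it already visited at step i = 1.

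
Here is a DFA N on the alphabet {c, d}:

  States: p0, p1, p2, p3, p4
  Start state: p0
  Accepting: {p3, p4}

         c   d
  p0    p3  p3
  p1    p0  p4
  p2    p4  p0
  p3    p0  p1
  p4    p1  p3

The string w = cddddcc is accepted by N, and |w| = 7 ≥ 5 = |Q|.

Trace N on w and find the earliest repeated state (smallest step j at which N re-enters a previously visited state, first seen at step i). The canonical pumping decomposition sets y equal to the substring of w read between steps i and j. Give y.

State sequence: p0 -c-> p3 -d-> p1 -d-> p4 -d-> p3 -d-> p1 -c-> p0 -c-> p3
First repeat at step 4: p3 was already visited.

So i = 1, j = 4, giving x = w[0:1] = c, y = w[1:4] = ddd, z = w[4:7] = dcc.
Check: |xy| = 4 ≤ 5 and |y| = 3 ≥ 1. Reading y takes N from p3 back to p3, so every xyⁱz is accepted.
Pumping length from the standard proof: p = 5 (the number of states). The repeated state found above gives |xy| = j ≤ 5 and |y| = j − i ≥ 1.

ddd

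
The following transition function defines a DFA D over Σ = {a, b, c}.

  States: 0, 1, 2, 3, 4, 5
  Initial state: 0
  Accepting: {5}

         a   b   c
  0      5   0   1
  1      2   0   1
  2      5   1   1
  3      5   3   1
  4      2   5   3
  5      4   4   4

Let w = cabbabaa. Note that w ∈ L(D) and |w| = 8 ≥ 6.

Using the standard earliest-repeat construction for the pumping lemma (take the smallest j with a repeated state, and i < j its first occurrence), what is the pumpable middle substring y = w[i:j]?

ab

State sequence: 0 -c-> 1 -a-> 2 -b-> 1 -b-> 0 -a-> 5 -b-> 4 -a-> 2 -a-> 5
First repeat at step 3: 1 was already visited.

So i = 1, j = 3, giving x = w[0:1] = c, y = w[1:3] = ab, z = w[3:8] = babaa.
Check: |xy| = 3 ≤ 6 and |y| = 2 ≥ 1. Reading y takes D from 1 back to 1, so every xyⁱz is accepted.
Since D has 6 states, any run of length ≥ 6 visits 6+1 states, so by pigeonhole some state repeats within the first 6 steps — that repeat gives the pumpable loop.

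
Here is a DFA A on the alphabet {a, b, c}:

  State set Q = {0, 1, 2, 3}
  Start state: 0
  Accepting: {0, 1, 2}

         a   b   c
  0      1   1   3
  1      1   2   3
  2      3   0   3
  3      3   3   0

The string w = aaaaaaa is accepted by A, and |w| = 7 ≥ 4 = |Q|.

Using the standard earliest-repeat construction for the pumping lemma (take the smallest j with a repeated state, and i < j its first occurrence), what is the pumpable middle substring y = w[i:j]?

a

Run of A on w = a a a a a a a:
  step 0: 0  (start)
  step 1: 1  (read a: 0→1)
  step 2: 1  (read a: 1→1)   ← first repeat (1 seen earlier)
  step 3: 1  (read a: 1→1)
  step 4: 1  (read a: 1→1)
  step 5: 1  (read a: 1→1)
  step 6: 1  (read a: 1→1)
  step 7: 1  (read a: 1→1)

So i = 1, j = 2, giving x = w[0:1] = a, y = w[1:2] = a, z = w[2:7] = aaaaa.
Check: |xy| = 2 ≤ 4 and |y| = 1 ≥ 1. Reading y takes A from 1 back to 1, so every xyⁱz is accepted.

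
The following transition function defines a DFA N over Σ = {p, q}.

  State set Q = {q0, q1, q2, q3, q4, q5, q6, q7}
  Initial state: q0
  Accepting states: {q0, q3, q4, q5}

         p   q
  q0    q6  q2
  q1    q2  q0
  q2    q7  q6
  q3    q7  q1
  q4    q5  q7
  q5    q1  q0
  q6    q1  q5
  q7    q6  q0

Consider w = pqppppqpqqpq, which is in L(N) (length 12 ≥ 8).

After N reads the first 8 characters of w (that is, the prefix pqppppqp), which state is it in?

q1

State sequence: q0 -p-> q6 -q-> q5 -p-> q1 -p-> q2 -p-> q7 -p-> q6 -q-> q5 -p-> q1

After reading 8 characters, N is in state q1.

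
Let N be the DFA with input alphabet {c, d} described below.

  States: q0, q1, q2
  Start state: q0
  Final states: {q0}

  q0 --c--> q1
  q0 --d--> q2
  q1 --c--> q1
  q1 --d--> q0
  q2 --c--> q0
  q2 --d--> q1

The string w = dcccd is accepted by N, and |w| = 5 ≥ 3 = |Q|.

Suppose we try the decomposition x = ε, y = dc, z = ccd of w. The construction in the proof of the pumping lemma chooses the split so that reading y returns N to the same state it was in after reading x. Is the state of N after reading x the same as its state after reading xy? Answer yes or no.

yes

State sequence: q0 -d-> q2 -c-> q0

After x (step 0): q0. After xy (step 2): q0.
They match, so y = dc drives N around a cycle from q0 back to itself; pumping y any number of times keeps N in q0 before reading z, and xyⁱz ∈ L(N) for every i ≥ 0.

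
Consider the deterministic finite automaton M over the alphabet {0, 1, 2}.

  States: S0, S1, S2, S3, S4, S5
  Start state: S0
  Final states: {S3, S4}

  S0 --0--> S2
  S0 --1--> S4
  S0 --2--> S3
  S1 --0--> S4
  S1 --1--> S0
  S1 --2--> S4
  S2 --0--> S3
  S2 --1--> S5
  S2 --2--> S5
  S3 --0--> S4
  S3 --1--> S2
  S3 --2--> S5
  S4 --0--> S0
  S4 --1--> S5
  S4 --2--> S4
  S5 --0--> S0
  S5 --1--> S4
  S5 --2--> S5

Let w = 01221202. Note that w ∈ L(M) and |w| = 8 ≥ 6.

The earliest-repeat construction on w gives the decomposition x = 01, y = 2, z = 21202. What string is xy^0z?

xy⁰z = xz = 01·21202 = 0121202.
Reading y = 2 takes M from S5 back to S5, so after x the machine is still in S5, and z then leads to the accepting state S3. Hence 0121202 ∈ L(M).

0121202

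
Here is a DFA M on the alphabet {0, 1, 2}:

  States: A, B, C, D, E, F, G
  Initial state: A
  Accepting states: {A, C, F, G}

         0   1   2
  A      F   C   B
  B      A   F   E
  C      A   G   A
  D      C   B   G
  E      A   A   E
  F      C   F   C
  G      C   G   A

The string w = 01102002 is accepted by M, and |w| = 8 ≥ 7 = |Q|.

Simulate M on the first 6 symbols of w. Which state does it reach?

F

Run of M on the first 6 characters of w = 0 1 1 0 2 0:
  step 0: A  (start)
  step 1: F  (read 0: A→F)
  step 2: F  (read 1: F→F)
  step 3: F  (read 1: F→F)
  step 4: C  (read 0: F→C)
  step 5: A  (read 2: C→A)
  step 6: F  (read 0: A→F)

After reading 6 characters, M is in state F.
(This kind of state-tracing is the core of the pumping-lemma construction: with 7 states, pigeonhole forces a repeat within the first 7 steps.)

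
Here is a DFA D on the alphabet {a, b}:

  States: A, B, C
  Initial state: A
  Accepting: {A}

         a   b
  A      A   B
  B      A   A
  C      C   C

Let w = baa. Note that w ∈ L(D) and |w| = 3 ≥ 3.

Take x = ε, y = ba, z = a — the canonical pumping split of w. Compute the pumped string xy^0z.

xy⁰z = xz = ε·a = a.
Reading y = ba takes D from A back to A, so after x the machine is still in A, and z then leads to the accepting state A. Hence a ∈ L(D).

a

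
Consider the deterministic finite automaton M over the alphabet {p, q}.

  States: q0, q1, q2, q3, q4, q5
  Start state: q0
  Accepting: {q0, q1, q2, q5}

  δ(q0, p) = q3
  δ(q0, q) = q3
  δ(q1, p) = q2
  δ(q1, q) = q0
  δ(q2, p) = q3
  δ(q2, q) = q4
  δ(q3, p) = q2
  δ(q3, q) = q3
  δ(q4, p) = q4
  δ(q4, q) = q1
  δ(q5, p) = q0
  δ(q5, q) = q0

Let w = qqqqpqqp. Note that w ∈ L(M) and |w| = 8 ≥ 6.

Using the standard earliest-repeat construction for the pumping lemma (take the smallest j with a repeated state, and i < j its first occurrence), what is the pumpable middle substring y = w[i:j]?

q

Run of M on w = q q q q p q q p:
  step 0: q0  (start)
  step 1: q3  (read q: q0→q3)
  step 2: q3  (read q: q3→q3)   ← first repeat (q3 seen earlier)
  step 3: q3  (read q: q3→q3)
  step 4: q3  (read q: q3→q3)
  step 5: q2  (read p: q3→q2)
  step 6: q4  (read q: q2→q4)
  step 7: q1  (read q: q4→q1)
  step 8: q2  (read p: q1→q2)

So i = 1, j = 2, giving x = w[0:1] = q, y = w[1:2] = q, z = w[2:8] = qqpqqp.
Check: |xy| = 2 ≤ 6 and |y| = 1 ≥ 1. Reading y takes M from q3 back to q3, so every xyⁱz is accepted.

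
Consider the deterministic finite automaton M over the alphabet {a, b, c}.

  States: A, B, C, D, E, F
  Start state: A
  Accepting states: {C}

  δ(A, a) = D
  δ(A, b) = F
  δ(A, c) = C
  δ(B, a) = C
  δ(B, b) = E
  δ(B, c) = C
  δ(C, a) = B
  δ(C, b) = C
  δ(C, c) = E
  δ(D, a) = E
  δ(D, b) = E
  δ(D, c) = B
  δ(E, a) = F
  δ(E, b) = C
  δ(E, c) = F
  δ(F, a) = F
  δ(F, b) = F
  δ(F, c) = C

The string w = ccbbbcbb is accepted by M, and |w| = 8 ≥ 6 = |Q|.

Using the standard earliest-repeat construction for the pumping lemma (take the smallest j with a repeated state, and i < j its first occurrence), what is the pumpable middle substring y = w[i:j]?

Run of M on w = c c b b b c b b:
  step 0: A  (start)
  step 1: C  (read c: A→C)
  step 2: E  (read c: C→E)
  step 3: C  (read b: E→C)   ← first repeat (C seen earlier)
  step 4: C  (read b: C→C)
  step 5: C  (read b: C→C)
  step 6: E  (read c: C→E)
  step 7: C  (read b: E→C)
  step 8: C  (read b: C→C)

So i = 1, j = 3, giving x = w[0:1] = c, y = w[1:3] = cb, z = w[3:8] = bbcbb.
Check: |xy| = 3 ≤ 6 and |y| = 2 ≥ 1. Reading y takes M from C back to C, so every xyⁱz is accepted.
Pumping length from the standard proof: p = 6 (the number of states). The repeated state found above gives |xy| = j ≤ 6 and |y| = j − i ≥ 1.

cb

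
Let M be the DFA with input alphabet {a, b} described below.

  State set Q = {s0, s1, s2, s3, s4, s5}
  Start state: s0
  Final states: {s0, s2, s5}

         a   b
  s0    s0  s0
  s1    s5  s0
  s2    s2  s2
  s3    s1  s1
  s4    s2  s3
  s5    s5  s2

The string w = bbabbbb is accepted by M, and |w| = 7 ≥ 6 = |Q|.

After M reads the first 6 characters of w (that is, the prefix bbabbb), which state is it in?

Run of M on the first 6 characters of w = b b a b b b:
  step 0: s0  (start)
  step 1: s0  (read b: s0→s0)
  step 2: s0  (read b: s0→s0)
  step 3: s0  (read a: s0→s0)
  step 4: s0  (read b: s0→s0)
  step 5: s0  (read b: s0→s0)
  step 6: s0  (read b: s0→s0)

After reading 6 characters, M is in state s0.

s0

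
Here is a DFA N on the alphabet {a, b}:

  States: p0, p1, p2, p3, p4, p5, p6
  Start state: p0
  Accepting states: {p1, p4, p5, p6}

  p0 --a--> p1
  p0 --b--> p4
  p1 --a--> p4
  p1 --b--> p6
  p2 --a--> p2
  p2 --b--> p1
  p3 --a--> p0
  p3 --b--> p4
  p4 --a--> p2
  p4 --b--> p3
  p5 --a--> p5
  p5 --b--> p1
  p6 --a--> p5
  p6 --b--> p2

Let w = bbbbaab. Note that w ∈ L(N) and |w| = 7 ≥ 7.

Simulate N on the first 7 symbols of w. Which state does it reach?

State sequence: p0 -b-> p4 -b-> p3 -b-> p4 -b-> p3 -a-> p0 -a-> p1 -b-> p6

After reading 7 characters, N is in state p6.

p6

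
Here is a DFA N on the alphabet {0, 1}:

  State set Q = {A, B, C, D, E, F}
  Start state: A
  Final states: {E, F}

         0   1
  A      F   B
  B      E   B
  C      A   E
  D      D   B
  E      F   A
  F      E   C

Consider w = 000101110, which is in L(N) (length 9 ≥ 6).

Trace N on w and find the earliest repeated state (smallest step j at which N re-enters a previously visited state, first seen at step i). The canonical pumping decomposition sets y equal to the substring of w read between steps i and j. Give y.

Run of N on w = 0 0 0 1 0 1 1 1 0:
  step 0: A  (start)
  step 1: F  (read 0: A→F)
  step 2: E  (read 0: F→E)
  step 3: F  (read 0: E→F)   ← first repeat (F seen earlier)
  step 4: C  (read 1: F→C)
  step 5: A  (read 0: C→A)
  step 6: B  (read 1: A→B)
  step 7: B  (read 1: B→B)
  step 8: B  (read 1: B→B)
  step 9: E  (read 0: B→E)

So i = 1, j = 3, giving x = w[0:1] = 0, y = w[1:3] = 00, z = w[3:9] = 101110.
Check: |xy| = 3 ≤ 6 and |y| = 2 ≥ 1. Reading y takes N from F back to F, so every xyⁱz is accepted.
Pumping length from the standard proof: p = 6 (the number of states). The repeated state found above gives |xy| = j ≤ 6 and |y| = j − i ≥ 1.

00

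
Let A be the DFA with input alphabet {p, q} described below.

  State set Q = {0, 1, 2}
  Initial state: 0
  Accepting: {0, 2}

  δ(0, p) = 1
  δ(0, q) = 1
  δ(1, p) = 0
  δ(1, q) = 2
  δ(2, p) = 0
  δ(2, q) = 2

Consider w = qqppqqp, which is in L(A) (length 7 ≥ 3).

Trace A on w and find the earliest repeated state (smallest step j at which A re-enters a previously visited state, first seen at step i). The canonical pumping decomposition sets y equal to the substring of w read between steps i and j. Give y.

Run of A on w = q q p p q q p:
  step 0: 0  (start)
  step 1: 1  (read q: 0→1)
  step 2: 2  (read q: 1→2)
  step 3: 0  (read p: 2→0)   ← first repeat (0 seen earlier)
  step 4: 1  (read p: 0→1)
  step 5: 2  (read q: 1→2)
  step 6: 2  (read q: 2→2)
  step 7: 0  (read p: 2→0)

So i = 0, j = 3, giving x = w[0:0] = ε, y = w[0:3] = qqp, z = w[3:7] = pqqp.
Check: |xy| = 3 ≤ 3 and |y| = 3 ≥ 1. Reading y takes A from 0 back to 0, so every xyⁱz is accepted.
Pumping length from the standard proof: p = 3 (the number of states). The repeated state found above gives |xy| = j ≤ 3 and |y| = j − i ≥ 1.

qqp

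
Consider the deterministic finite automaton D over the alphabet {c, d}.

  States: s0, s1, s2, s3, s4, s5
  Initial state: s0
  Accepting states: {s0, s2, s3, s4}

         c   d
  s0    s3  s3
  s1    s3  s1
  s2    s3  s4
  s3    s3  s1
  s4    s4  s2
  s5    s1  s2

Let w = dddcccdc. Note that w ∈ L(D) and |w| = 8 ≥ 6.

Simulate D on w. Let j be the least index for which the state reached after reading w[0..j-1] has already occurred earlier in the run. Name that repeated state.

State sequence: s0 -d-> s3 -d-> s1 -d-> s1 -c-> s3 -c-> s3 -c-> s3 -d-> s1 -c-> s3
First repeat at step 3: s1 was already visited.

The earliest repeat is at step j = 3: D is in s1, which it already visited at step i = 2.
The DFA has 6 states, so the proof of the pumping lemma guarantees a repeated state among the first 6+1 visited; the segment between the two visits is the pumpable y.

s1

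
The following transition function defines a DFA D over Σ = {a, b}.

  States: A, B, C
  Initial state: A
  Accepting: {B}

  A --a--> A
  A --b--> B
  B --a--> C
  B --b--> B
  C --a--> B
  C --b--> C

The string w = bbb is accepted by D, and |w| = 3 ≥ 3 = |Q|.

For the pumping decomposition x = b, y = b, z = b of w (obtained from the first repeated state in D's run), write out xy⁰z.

xy⁰z = xz = b·b = bb.
Reading y = b takes D from B back to B, so after x the machine is still in B, and z then leads to the accepting state B. Hence bb ∈ L(D).

bb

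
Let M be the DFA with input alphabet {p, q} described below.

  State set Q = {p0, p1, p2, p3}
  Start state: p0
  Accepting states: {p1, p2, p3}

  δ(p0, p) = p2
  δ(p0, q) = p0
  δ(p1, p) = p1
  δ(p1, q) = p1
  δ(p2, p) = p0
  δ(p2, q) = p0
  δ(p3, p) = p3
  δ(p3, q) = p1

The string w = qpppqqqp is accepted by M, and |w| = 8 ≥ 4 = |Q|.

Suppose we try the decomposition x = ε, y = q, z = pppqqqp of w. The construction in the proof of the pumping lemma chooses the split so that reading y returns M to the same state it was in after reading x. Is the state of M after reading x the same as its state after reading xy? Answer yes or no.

yes

Run of M on the first 1 characters of w = q:
  step 0: p0  (start)
  step 1: p0  (read q: p0→p0)

After x (step 0): p0. After xy (step 1): p0.
They match, so y = q drives M around a cycle from p0 back to itself; pumping y any number of times keeps M in p0 before reading z, and xyⁱz ∈ L(M) for every i ≥ 0.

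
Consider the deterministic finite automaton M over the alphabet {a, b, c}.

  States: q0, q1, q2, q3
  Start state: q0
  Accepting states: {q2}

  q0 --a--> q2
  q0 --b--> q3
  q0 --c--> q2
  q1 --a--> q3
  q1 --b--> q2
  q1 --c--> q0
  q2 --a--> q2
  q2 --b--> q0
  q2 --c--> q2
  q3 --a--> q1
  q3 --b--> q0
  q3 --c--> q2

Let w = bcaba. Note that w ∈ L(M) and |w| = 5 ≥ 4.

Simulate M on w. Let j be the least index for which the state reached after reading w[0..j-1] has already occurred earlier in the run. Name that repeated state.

q2

State sequence: q0 -b-> q3 -c-> q2 -a-> q2 -b-> q0 -a-> q2
First repeat at step 3: q2 was already visited.

The earliest repeat is at step j = 3: M is in q2, which it already visited at step i = 2.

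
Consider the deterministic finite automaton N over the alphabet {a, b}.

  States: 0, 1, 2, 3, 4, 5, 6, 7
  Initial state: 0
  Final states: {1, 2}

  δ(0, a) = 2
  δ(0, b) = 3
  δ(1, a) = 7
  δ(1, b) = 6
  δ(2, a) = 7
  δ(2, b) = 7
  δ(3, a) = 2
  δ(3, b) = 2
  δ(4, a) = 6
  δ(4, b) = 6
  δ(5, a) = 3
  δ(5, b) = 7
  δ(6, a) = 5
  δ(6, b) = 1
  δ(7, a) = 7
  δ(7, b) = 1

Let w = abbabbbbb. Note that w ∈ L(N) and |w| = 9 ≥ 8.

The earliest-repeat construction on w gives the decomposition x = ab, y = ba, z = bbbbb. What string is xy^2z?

xy^2z = ab·ba·ba·bbbbb = abbababbbbb.
Reading y = ba takes N from 7 back to 7, so after x·y·y the machine is still in 7, and z then leads to the accepting state 1. Hence abbababbbbb ∈ L(N).

abbababbbbb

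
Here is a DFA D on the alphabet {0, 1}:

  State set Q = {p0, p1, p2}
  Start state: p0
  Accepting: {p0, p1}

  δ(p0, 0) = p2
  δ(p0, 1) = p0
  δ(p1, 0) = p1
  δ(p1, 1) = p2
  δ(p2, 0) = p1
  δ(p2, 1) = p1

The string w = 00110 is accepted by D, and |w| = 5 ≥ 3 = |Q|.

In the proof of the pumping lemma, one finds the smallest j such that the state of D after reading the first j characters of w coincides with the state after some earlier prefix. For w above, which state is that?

p2

Run of D on w = 0 0 1 1 0:
  step 0: p0  (start)
  step 1: p2  (read 0: p0→p2)
  step 2: p1  (read 0: p2→p1)
  step 3: p2  (read 1: p1→p2)   ← first repeat (p2 seen earlier)
  step 4: p1  (read 1: p2→p1)
  step 5: p1  (read 0: p1→p1)

The earliest repeat is at step j = 3: D is in p2, which it already visited at step i = 1.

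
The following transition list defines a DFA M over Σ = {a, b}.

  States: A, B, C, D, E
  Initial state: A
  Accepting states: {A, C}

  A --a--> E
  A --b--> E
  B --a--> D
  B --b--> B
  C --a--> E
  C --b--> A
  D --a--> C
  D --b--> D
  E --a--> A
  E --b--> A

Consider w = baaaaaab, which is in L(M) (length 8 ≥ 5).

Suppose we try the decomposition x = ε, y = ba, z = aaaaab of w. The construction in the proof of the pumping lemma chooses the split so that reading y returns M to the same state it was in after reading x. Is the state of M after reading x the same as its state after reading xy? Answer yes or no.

yes

Run of M on the first 2 characters of w = b a:
  step 0: A  (start)
  step 1: E  (read b: A→E)
  step 2: A  (read a: E→A)

After x (step 0): A. After xy (step 2): A.
They match, so y = ba drives M around a cycle from A back to itself; pumping y any number of times keeps M in A before reading z, and xyⁱz ∈ L(M) for every i ≥ 0.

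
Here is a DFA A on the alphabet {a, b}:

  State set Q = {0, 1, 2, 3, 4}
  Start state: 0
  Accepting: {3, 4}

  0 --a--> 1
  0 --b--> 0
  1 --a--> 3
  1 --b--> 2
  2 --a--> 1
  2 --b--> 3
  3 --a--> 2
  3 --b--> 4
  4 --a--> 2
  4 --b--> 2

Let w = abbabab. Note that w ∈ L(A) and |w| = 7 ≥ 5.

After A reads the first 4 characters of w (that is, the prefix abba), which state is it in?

Run of A on the first 4 characters of w = a b b a:
  step 0: 0  (start)
  step 1: 1  (read a: 0→1)
  step 2: 2  (read b: 1→2)
  step 3: 3  (read b: 2→3)
  step 4: 2  (read a: 3→2)

After reading 4 characters, A is in state 2.
(This kind of state-tracing is the core of the pumping-lemma construction: with 5 states, pigeonhole forces a repeat within the first 5 steps.)

2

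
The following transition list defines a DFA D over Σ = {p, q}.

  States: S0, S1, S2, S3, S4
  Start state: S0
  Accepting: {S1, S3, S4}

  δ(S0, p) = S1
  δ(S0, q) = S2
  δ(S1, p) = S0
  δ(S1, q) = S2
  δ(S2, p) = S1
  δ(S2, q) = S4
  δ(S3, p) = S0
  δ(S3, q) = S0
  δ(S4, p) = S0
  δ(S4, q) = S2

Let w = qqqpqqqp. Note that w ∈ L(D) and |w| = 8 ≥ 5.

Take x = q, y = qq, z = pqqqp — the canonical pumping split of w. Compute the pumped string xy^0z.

qpqqqp

xy⁰z = xz = q·pqqqp = qpqqqp.
Reading y = qq takes D from S2 back to S2, so after x the machine is still in S2, and z then leads to the accepting state S1. Hence qpqqqp ∈ L(D).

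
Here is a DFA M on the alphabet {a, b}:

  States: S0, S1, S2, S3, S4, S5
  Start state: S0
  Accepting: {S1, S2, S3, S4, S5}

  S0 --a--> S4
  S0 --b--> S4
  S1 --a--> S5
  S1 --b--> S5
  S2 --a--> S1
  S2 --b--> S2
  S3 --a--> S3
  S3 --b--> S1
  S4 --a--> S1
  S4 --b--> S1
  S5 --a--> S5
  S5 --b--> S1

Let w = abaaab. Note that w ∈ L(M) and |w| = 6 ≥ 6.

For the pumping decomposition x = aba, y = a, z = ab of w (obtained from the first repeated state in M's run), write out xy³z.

xy^3z = aba·a·a·a·ab = abaaaaab.
Reading y = a takes M from S5 back to S5, so after x·y·y·y the machine is still in S5, and z then leads to the accepting state S1. Hence abaaaaab ∈ L(M).

abaaaaab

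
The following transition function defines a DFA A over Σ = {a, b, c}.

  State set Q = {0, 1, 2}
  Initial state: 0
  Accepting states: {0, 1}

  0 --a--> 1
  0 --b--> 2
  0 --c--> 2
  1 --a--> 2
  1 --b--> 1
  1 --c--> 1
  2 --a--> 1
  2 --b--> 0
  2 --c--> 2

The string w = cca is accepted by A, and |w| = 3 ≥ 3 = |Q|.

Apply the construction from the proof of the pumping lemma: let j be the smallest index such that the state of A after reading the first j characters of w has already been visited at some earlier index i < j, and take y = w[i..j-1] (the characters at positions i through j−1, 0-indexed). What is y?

State sequence: 0 -c-> 2 -c-> 2 -a-> 1
First repeat at step 2: 2 was already visited.

So i = 1, j = 2, giving x = w[0:1] = c, y = w[1:2] = c, z = w[2:3] = a.
Check: |xy| = 2 ≤ 3 and |y| = 1 ≥ 1. Reading y takes A from 2 back to 2, so every xyⁱz is accepted.

c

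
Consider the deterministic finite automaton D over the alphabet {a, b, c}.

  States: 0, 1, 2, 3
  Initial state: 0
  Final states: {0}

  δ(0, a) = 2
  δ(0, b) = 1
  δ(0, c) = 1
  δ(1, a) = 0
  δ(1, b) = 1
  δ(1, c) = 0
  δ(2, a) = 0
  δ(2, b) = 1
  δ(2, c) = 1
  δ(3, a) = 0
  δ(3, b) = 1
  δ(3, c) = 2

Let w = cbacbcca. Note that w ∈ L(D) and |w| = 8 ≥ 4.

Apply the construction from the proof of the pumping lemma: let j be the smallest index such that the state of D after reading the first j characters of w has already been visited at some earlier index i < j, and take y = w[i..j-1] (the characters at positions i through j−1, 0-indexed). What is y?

b

Run of D on w = c b a c b c c a:
  step 0: 0  (start)
  step 1: 1  (read c: 0→1)
  step 2: 1  (read b: 1→1)   ← first repeat (1 seen earlier)
  step 3: 0  (read a: 1→0)
  step 4: 1  (read c: 0→1)
  step 5: 1  (read b: 1→1)
  step 6: 0  (read c: 1→0)
  step 7: 1  (read c: 0→1)
  step 8: 0  (read a: 1→0)

So i = 1, j = 2, giving x = w[0:1] = c, y = w[1:2] = b, z = w[2:8] = acbcca.
Check: |xy| = 2 ≤ 4 and |y| = 1 ≥ 1. Reading y takes D from 1 back to 1, so every xyⁱz is accepted.
The DFA has 4 states, so the proof of the pumping lemma guarantees a repeated state among the first 4+1 visited; the segment between the two visits is the pumpable y.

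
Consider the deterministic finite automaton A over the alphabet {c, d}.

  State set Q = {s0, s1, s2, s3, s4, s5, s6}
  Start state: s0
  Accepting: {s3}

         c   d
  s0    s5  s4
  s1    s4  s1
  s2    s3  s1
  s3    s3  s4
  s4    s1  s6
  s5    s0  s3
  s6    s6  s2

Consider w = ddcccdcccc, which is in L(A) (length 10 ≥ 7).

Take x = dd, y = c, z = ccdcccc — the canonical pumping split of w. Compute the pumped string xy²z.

ddccccdcccc

xy^2z = dd·c·c·ccdcccc = ddccccdcccc.
Reading y = c takes A from s6 back to s6, so after x·y·y the machine is still in s6, and z then leads to the accepting state s3. Hence ddccccdcccc ∈ L(A).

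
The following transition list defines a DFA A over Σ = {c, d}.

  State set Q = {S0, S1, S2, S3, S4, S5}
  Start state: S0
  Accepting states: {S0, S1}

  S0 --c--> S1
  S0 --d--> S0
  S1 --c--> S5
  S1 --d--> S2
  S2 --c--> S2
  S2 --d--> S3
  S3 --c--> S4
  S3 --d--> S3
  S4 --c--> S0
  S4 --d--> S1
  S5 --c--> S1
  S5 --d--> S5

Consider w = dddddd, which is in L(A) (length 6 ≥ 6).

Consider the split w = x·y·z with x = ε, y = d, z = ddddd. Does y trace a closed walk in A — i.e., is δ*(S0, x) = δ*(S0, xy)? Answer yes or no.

yes

Run of A on the first 1 characters of w = d:
  step 0: S0  (start)
  step 1: S0  (read d: S0→S0)

After x (step 0): S0. After xy (step 1): S0.
They match, so y = d drives A around a cycle from S0 back to itself; pumping y any number of times keeps A in S0 before reading z, and xyⁱz ∈ L(A) for every i ≥ 0.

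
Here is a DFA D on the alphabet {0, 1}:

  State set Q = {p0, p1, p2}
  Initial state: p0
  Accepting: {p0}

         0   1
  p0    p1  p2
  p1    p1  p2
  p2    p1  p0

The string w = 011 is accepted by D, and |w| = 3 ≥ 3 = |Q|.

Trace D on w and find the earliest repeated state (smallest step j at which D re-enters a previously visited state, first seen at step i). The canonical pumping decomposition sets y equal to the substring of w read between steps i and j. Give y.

011

State sequence: p0 -0-> p1 -1-> p2 -1-> p0
First repeat at step 3: p0 was already visited.

So i = 0, j = 3, giving x = w[0:0] = ε, y = w[0:3] = 011, z = w[3:3] = ε.
Check: |xy| = 3 ≤ 3 and |y| = 3 ≥ 1. Reading y takes D from p0 back to p0, so every xyⁱz is accepted.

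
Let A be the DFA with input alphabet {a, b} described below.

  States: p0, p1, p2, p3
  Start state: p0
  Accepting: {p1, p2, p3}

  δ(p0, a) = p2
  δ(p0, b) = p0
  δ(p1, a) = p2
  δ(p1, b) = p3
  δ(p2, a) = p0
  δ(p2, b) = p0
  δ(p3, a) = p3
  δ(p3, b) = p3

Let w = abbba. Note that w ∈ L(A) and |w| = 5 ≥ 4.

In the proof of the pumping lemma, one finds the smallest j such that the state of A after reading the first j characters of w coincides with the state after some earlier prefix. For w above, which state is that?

State sequence: p0 -a-> p2 -b-> p0 -b-> p0 -b-> p0 -a-> p2
First repeat at step 2: p0 was already visited.

The earliest repeat is at step j = 2: A is in p0, which it already visited at step i = 0.

p0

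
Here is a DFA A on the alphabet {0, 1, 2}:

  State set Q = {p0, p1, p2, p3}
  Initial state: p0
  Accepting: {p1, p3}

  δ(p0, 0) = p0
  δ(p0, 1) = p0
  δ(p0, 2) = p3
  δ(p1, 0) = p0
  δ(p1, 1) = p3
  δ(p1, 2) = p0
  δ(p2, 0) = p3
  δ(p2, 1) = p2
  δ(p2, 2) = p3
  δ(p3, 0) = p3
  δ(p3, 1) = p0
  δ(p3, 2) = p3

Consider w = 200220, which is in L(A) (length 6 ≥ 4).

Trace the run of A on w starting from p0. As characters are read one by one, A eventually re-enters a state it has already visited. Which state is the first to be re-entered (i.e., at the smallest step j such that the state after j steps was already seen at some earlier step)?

p3

State sequence: p0 -2-> p3 -0-> p3 -0-> p3 -2-> p3 -2-> p3 -0-> p3
First repeat at step 2: p3 was already visited.

The earliest repeat is at step j = 2: A is in p3, which it already visited at step i = 1.
Pumping length from the standard proof: p = 4 (the number of states). The repeated state found above gives |xy| = j ≤ 4 and |y| = j − i ≥ 1.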